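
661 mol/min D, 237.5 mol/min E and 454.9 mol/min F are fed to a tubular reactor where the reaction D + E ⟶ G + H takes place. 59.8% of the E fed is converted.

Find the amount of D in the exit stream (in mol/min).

E reacted = 0.598 × 237.5 = 142 mol/min; ν_E = −1, so ξ = 142/1 = 142 mol/min.
Outlet amounts (n = n₀ + ν ξ):
  D: 661 − 1(142) = 519
  E: 237.5 − 1(142) = 95.47
  G: 0 + 1(142) = 142
  H: 0 + 1(142) = 142
  F: 454.9 (inert)

519 mol/min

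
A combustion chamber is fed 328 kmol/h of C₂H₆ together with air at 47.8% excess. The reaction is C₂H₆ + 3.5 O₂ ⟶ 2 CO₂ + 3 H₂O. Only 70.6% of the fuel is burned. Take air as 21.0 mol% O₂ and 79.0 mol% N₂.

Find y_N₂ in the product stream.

0.749

Stoichiometric O₂ = 3.5 × 328 = 1148 kmol/h; O₂ fed = 1148 × 1.478 = 1697 kmol/h.
N₂ fed = 1697 × 79/21 = 6383 kmol/h.
Fuel reacted = 0.706 × 328 → ξ = 231.6 kmol/h.
Outlet (n = n₀ + ν ξ):
  C₂H₆: 328 − 1(231.6) = 96.43
  O₂: 1697 − 3.5(231.6) = 886.3
  N₂: 6383 (inert)
  CO₂: 0 + 2(231.6) = 463.1
  H₂O: 0 + 3(231.6) = 694.7
Total out = 8524 kmol/h; y_N₂ = 6383 / 8524 = 0.7489.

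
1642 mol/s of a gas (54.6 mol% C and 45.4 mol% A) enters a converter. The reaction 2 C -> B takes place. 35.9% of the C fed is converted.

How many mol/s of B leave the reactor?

C reacted = 0.359 × 896.5 = 321.9 mol/s; ν_C = −2, so ξ = 321.9/2 = 160.9 mol/s.
Outlet amounts (n = n₀ + ν ξ):
  C: 896.5 − 2(160.9) = 574.7
  B: 0 + 1(160.9) = 160.9
  A: 745.5 (inert)

161 mol/s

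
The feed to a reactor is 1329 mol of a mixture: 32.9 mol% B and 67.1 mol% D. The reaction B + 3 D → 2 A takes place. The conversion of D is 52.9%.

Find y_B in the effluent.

D reacted = 0.529 × 891.8 = 471.7 mol; ν_D = −3, so ξ = 471.7/3 = 157.2 mol.
Outlet amounts (n = n₀ + ν ξ):
  B: 437.2 − 1(157.2) = 280
  D: 891.8 − 3(157.2) = 420
  A: 0 + 2(157.2) = 314.5
Total out = 1015 mol; y_B = 280 / 1015 = 0.276.

0.276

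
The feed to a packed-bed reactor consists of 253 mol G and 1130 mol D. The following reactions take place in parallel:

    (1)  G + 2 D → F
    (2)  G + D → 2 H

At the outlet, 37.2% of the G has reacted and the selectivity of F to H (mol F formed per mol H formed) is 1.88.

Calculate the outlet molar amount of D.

Conversion of G: G consumed = 0.372 × 253 = 94.12 mol = 1ξ₁ + 1ξ₂.
Selectivity: 1ξ₁ / (2ξ₂) = 1.88 → ξ₁ = 3.76 ξ₂.
Substitute: (1·3.76 + 1) ξ₂ = 94.12 → ξ₂ = 19.77 mol, ξ₁ = 74.34 mol.
Outlet amounts (n = n₀ + Σ ν·ξ):
  G: 253 − 1(74.34) − 1(19.77) = 158.9
  D: 1130 − 2(74.34) − 1(19.77) = 961.5
  F: 0 + 1(74.34) = 74.34
  H: 0 + 2(19.77) = 39.54

962 mol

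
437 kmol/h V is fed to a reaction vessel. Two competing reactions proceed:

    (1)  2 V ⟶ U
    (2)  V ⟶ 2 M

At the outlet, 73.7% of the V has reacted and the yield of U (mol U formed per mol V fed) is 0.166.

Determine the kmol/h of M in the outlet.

Yield of U: 1ξ₁ / 437 = 0.166 → ξ₁ = 72.54 kmol/h.
Conversion of V: 2ξ₁ + 1ξ₂ = 0.737 × 437 = 322.1 → ξ₂ = 177 kmol/h.
Outlet amounts (n = n₀ + Σ ν·ξ):
  V: 437 − 2(72.54) − 1(177) = 114.9
  U: 0 + 1(72.54) = 72.54
  M: 0 + 2(177) = 354

354 kmol/h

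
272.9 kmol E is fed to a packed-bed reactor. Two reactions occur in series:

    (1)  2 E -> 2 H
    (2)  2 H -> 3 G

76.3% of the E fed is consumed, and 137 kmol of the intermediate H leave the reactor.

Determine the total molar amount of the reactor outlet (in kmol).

Conversion of E: E consumed = 2ξ₁ = 0.763 × 272.9 → ξ₁ = 104.1 kmol.
H balance: n_H = 0 + 2ξ₁ − 2ξ₂ = 137 → ξ₂ = (2·104.1 − 137)/2 = 35.61 kmol.
Outlet amounts (n = n₀ + Σ ν·ξ):
  E: 272.9 − 2(104.1) = 64.68
  H: 0 + 2(104.1) − 2(35.61) = 137
  G: 0 + 3(35.61) = 106.8
Total out = 64.68 + 137 + 106.8 = 308.5 kmol.

309 kmol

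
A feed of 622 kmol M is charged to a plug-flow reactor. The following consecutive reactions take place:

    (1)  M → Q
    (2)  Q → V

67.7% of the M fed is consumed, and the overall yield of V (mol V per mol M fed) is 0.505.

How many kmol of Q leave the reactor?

107 kmol

Conversion of M: M consumed = 1ξ₁ = 0.677 × 622 → ξ₁ = 421.1 kmol.
Yield of V: 1ξ₂ / 622 = 0.505 → ξ₂ = 314.1 kmol.
Outlet amounts (n = n₀ + Σ ν·ξ):
  M: 622 − 1(421.1) = 200.9
  Q: 0 + 1(421.1) − 1(314.1) = 107
  V: 0 + 1(314.1) = 314.1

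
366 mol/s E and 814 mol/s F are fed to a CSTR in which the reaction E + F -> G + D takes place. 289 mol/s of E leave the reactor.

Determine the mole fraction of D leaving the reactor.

0.0653

For E: n = n₀ − 1ξ → 289 = 366 − 1ξ, giving ξ = 77 mol/s.
Outlet amounts (n = n₀ + ν ξ):
  E: 366 − 1(77) = 289
  F: 814 − 1(77) = 737
  G: 0 + 1(77) = 77
  D: 0 + 1(77) = 77
Total out = 1180 mol/s; y_D = 77 / 1180 = 0.06525.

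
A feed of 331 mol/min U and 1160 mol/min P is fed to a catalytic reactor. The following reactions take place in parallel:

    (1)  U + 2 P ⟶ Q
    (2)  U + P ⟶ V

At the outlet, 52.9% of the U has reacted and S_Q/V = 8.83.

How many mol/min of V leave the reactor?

17.8 mol/min

Conversion of U: U consumed = 0.529 × 331 = 175.1 mol/min = 1ξ₁ + 1ξ₂.
Selectivity: 1ξ₁ / (1ξ₂) = 8.83 → ξ₁ = 8.83 ξ₂.
Substitute: (1·8.83 + 1) ξ₂ = 175.1 → ξ₂ = 17.81 mol/min, ξ₁ = 157.3 mol/min.
Outlet amounts (n = n₀ + Σ ν·ξ):
  U: 331 − 1(157.3) − 1(17.81) = 155.9
  P: 1160 − 2(157.3) − 1(17.81) = 827.6
  Q: 0 + 1(157.3) = 157.3
  V: 0 + 1(17.81) = 17.81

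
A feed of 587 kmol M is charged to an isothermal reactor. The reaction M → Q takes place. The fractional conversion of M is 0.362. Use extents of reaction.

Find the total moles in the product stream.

M reacted = 0.362 × 587 = 212.5 kmol; ν_M = −1, so ξ = 212.5/1 = 212.5 kmol.
Outlet amounts (n = n₀ + ν ξ):
  M: 587 − 1(212.5) = 374.5
  Q: 0 + 1(212.5) = 212.5
Total out = 374.5 + 212.5 = 587 kmol.

587 kmol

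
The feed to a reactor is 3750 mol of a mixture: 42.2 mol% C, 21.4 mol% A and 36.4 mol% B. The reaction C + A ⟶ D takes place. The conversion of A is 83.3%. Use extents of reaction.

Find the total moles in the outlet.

3080 mol

A reacted = 0.833 × 802.5 = 668.5 mol; ν_A = −1, so ξ = 668.5/1 = 668.5 mol.
Outlet amounts (n = n₀ + ν ξ):
  C: 1582 − 1(668.5) = 914
  A: 802.5 − 1(668.5) = 134
  D: 0 + 1(668.5) = 668.5
  B: 1365 (inert)
Total out = 914 + 134 + 668.5 + 1365 = 3082 mol.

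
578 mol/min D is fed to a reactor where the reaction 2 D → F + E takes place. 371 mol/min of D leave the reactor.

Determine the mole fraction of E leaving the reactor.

0.179

For D: n = n₀ − 2ξ → 371 = 578 − 2ξ, giving ξ = 103.5 mol/min.
Outlet amounts (n = n₀ + ν ξ):
  D: 578 − 2(103.5) = 371
  F: 0 + 1(103.5) = 103.5
  E: 0 + 1(103.5) = 103.5
Total out = 578 mol/min; y_E = 103.5 / 578 = 0.1791.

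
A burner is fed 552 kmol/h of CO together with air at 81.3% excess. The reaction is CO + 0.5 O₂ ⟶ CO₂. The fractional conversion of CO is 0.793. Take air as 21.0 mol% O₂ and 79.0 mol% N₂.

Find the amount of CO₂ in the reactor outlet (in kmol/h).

438 kmol/h

Stoichiometric O₂ = 0.5 × 552 = 276 kmol/h; O₂ fed = 276 × 1.813 = 500.4 kmol/h.
N₂ fed = 500.4 × 79/21 = 1882 kmol/h.
Fuel reacted = 0.793 × 552 → ξ = 437.7 kmol/h.
Outlet (n = n₀ + ν ξ):
  CO: 552 − 1(437.7) = 114.3
  O₂: 500.4 − 0.5(437.7) = 281.5
  N₂: 1882 (inert)
  CO₂: 0 + 1(437.7) = 437.7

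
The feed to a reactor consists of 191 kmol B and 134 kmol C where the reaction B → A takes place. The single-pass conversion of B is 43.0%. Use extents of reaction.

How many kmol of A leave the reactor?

B reacted = 0.43 × 191 = 82.13 kmol; ν_B = −1, so ξ = 82.13/1 = 82.13 kmol.
Outlet amounts (n = n₀ + ν ξ):
  B: 191 − 1(82.13) = 108.9
  A: 0 + 1(82.13) = 82.13
  C: 134 (inert)

82.1 kmol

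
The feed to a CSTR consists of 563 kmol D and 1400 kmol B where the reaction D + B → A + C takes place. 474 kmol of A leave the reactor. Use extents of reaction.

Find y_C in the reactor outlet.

0.241

For A: n = n₀ + 1ξ → 474 = 0 + 1ξ, giving ξ = 474 kmol.
Outlet amounts (n = n₀ + ν ξ):
  D: 563 − 1(474) = 89
  B: 1400 − 1(474) = 926
  A: 0 + 1(474) = 474
  C: 0 + 1(474) = 474
Total out = 1963 kmol; y_C = 474 / 1963 = 0.2415.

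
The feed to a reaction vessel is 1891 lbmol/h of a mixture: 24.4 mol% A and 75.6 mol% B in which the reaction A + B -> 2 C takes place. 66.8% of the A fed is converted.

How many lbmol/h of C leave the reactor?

616 lbmol/h

A reacted = 0.668 × 461.4 = 308.2 lbmol/h; ν_A = −1, so ξ = 308.2/1 = 308.2 lbmol/h.
Outlet amounts (n = n₀ + ν ξ):
  A: 461.4 − 1(308.2) = 153.2
  B: 1430 − 1(308.2) = 1121
  C: 0 + 2(308.2) = 616.4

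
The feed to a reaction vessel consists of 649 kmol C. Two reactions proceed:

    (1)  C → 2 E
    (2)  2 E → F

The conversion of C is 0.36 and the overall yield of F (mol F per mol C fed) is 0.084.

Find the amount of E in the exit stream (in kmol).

Conversion of C: C consumed = 1ξ₁ = 0.36 × 649 → ξ₁ = 233.6 kmol.
Yield of F: 1ξ₂ / 649 = 0.084 → ξ₂ = 54.52 kmol.
Outlet amounts (n = n₀ + Σ ν·ξ):
  C: 649 − 1(233.6) = 415.4
  E: 0 + 2(233.6) − 2(54.52) = 358.2
  F: 0 + 1(54.52) = 54.52

358 kmol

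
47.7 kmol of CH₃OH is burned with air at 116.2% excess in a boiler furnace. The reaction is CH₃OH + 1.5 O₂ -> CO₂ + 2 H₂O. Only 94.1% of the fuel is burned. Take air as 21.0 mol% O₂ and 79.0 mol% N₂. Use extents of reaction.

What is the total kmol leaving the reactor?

807 kmol

Stoichiometric O₂ = 1.5 × 47.7 = 71.55 kmol; O₂ fed = 71.55 × 2.162 = 154.7 kmol.
N₂ fed = 154.7 × 79/21 = 581.9 kmol.
Fuel reacted = 0.941 × 47.7 → ξ = 44.89 kmol.
Outlet (n = n₀ + ν ξ):
  CH₃OH: 47.7 − 1(44.89) = 2.814
  O₂: 154.7 − 1.5(44.89) = 87.36
  N₂: 581.9 (inert)
  CO₂: 0 + 1(44.89) = 44.89
  H₂O: 0 + 2(44.89) = 89.77
Total out = 2.814 + 87.36 + 581.9 + 44.89 + 89.77 = 806.8 kmol.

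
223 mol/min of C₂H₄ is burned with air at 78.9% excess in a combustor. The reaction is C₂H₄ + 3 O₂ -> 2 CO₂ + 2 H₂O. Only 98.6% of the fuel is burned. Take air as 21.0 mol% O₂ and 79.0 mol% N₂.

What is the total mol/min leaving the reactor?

5920 mol/min

Stoichiometric O₂ = 3 × 223 = 669 mol/min; O₂ fed = 669 × 1.789 = 1197 mol/min.
N₂ fed = 1197 × 79/21 = 4502 mol/min.
Fuel reacted = 0.986 × 223 → ξ = 219.9 mol/min.
Outlet (n = n₀ + ν ξ):
  C₂H₄: 223 − 1(219.9) = 3.122
  O₂: 1197 − 3(219.9) = 537.2
  N₂: 4502 (inert)
  CO₂: 0 + 2(219.9) = 439.8
  H₂O: 0 + 2(219.9) = 439.8
Total out = 3.122 + 537.2 + 4502 + 439.8 + 439.8 = 5922 mol/min.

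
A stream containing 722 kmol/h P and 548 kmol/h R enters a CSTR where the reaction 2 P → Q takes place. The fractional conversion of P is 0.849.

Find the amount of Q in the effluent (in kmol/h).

P reacted = 0.849 × 722 = 613 kmol/h; ν_P = −2, so ξ = 613/2 = 306.5 kmol/h.
Outlet amounts (n = n₀ + ν ξ):
  P: 722 − 2(306.5) = 109
  Q: 0 + 1(306.5) = 306.5
  R: 548 (inert)

306 kmol/h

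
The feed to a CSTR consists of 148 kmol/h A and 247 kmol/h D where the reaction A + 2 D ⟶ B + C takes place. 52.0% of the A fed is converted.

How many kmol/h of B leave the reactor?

A reacted = 0.52 × 148 = 76.96 kmol/h; ν_A = −1, so ξ = 76.96/1 = 76.96 kmol/h.
Outlet amounts (n = n₀ + ν ξ):
  A: 148 − 1(76.96) = 71.04
  D: 247 − 2(76.96) = 93.08
  B: 0 + 1(76.96) = 76.96
  C: 0 + 1(76.96) = 76.96

77 kmol/h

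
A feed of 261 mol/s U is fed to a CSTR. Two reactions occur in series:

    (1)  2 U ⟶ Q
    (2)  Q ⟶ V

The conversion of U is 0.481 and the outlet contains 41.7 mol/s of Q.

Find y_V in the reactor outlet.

0.106

Conversion of U: U consumed = 2ξ₁ = 0.481 × 261 → ξ₁ = 62.77 mol/s.
Q balance: n_Q = 0 + 1ξ₁ − 1ξ₂ = 41.7 → ξ₂ = (1·62.77 − 41.7)/1 = 21.07 mol/s.
Outlet amounts (n = n₀ + Σ ν·ξ):
  U: 261 − 2(62.77) = 135.5
  Q: 0 + 1(62.77) − 1(21.07) = 41.7
  V: 0 + 1(21.07) = 21.07
Total out = 198.2 mol/s; y_V = 21.07 / 198.2 = 0.1063.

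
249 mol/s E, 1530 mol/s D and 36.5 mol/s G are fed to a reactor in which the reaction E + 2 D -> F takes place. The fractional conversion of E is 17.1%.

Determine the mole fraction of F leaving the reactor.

0.0246

E reacted = 0.171 × 249 = 42.58 mol/s; ν_E = −1, so ξ = 42.58/1 = 42.58 mol/s.
Outlet amounts (n = n₀ + ν ξ):
  E: 249 − 1(42.58) = 206.4
  D: 1530 − 2(42.58) = 1445
  F: 0 + 1(42.58) = 42.58
  G: 36.5 (inert)
Total out = 1730 mol/s; y_F = 42.58 / 1730 = 0.02461.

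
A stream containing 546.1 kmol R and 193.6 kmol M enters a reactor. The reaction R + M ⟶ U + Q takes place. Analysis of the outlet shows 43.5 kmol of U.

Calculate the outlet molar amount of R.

503 kmol

For U: n = n₀ + 1ξ → 43.5 = 0 + 1ξ, giving ξ = 43.5 kmol.
Outlet amounts (n = n₀ + ν ξ):
  R: 546.1 − 1(43.5) = 502.6
  M: 193.6 − 1(43.5) = 150.1
  U: 0 + 1(43.5) = 43.5
  Q: 0 + 1(43.5) = 43.5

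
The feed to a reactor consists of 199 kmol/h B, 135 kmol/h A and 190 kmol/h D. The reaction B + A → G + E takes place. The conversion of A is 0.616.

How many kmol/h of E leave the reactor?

A reacted = 0.616 × 135 = 83.16 kmol/h; ν_A = −1, so ξ = 83.16/1 = 83.16 kmol/h.
Outlet amounts (n = n₀ + ν ξ):
  B: 199 − 1(83.16) = 115.8
  A: 135 − 1(83.16) = 51.84
  G: 0 + 1(83.16) = 83.16
  E: 0 + 1(83.16) = 83.16
  D: 190 (inert)

83.2 kmol/h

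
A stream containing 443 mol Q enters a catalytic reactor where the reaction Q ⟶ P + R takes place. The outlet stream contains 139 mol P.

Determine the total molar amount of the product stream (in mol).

582 mol

For P: n = n₀ + 1ξ → 139 = 0 + 1ξ, giving ξ = 139 mol.
Outlet amounts (n = n₀ + ν ξ):
  Q: 443 − 1(139) = 304
  P: 0 + 1(139) = 139
  R: 0 + 1(139) = 139
Total out = 304 + 139 + 139 = 582 mol.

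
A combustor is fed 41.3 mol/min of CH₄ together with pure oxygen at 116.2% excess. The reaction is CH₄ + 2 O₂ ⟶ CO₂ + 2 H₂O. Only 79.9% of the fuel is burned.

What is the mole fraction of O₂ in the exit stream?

0.512

Stoichiometric O₂ = 2 × 41.3 = 82.6 mol/min; O₂ fed = 82.6 × 2.162 = 178.6 mol/min.
Fuel reacted = 0.799 × 41.3 → ξ = 33 mol/min.
Outlet (n = n₀ + ν ξ):
  CH₄: 41.3 − 1(33) = 8.301
  O₂: 178.6 − 2(33) = 112.6
  CO₂: 0 + 1(33) = 33
  H₂O: 0 + 2(33) = 66
Total out = 219.9 mol/min; y_O₂ = 112.6 / 219.9 = 0.512.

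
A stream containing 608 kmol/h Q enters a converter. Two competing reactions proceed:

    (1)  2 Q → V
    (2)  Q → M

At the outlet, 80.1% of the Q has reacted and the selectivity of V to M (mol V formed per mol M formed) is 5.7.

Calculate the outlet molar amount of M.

39.3 kmol/h

Conversion of Q: Q consumed = 0.801 × 608 = 487 kmol/h = 2ξ₁ + 1ξ₂.
Selectivity: 1ξ₁ / (1ξ₂) = 5.7 → ξ₁ = 5.7 ξ₂.
Substitute: (2·5.7 + 1) ξ₂ = 487 → ξ₂ = 39.27 kmol/h, ξ₁ = 223.9 kmol/h.
Outlet amounts (n = n₀ + Σ ν·ξ):
  Q: 608 − 2(223.9) − 1(39.27) = 121
  V: 0 + 1(223.9) = 223.9
  M: 0 + 1(39.27) = 39.27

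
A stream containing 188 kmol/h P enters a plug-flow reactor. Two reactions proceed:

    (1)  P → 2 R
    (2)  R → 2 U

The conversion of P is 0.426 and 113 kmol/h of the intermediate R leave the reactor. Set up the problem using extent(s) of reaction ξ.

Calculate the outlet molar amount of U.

Conversion of P: P consumed = 1ξ₁ = 0.426 × 188 → ξ₁ = 80.09 kmol/h.
R balance: n_R = 0 + 2ξ₁ − 1ξ₂ = 113 → ξ₂ = (2·80.09 − 113)/1 = 47.18 kmol/h.
Outlet amounts (n = n₀ + Σ ν·ξ):
  P: 188 − 1(80.09) = 107.9
  R: 0 + 2(80.09) − 1(47.18) = 113
  U: 0 + 2(47.18) = 94.35

94.4 kmol/h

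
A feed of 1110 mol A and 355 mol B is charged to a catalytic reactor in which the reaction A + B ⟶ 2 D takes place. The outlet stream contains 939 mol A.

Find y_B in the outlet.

0.126

For A: n = n₀ − 1ξ → 939 = 1110 − 1ξ, giving ξ = 171 mol.
Outlet amounts (n = n₀ + ν ξ):
  A: 1110 − 1(171) = 939
  B: 355 − 1(171) = 184
  D: 0 + 2(171) = 342
Total out = 1465 mol; y_B = 184 / 1465 = 0.1256.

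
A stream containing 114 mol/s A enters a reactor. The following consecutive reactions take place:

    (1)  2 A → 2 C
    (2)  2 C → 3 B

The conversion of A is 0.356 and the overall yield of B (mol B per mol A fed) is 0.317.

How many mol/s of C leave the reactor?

16.5 mol/s

Conversion of A: A consumed = 2ξ₁ = 0.356 × 114 → ξ₁ = 20.29 mol/s.
Yield of B: 3ξ₂ / 114 = 0.317 → ξ₂ = 12.05 mol/s.
Outlet amounts (n = n₀ + Σ ν·ξ):
  A: 114 − 2(20.29) = 73.42
  C: 0 + 2(20.29) − 2(12.05) = 16.49
  B: 0 + 3(12.05) = 36.14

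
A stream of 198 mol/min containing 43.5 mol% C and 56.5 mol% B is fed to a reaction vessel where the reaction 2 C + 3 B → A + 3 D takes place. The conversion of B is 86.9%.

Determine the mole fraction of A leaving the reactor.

0.196

B reacted = 0.869 × 111.9 = 97.22 mol/min; ν_B = −3, so ξ = 97.22/3 = 32.41 mol/min.
Outlet amounts (n = n₀ + ν ξ):
  C: 86.13 − 2(32.41) = 21.32
  B: 111.9 − 3(32.41) = 14.65
  A: 0 + 1(32.41) = 32.41
  D: 0 + 3(32.41) = 97.22
Total out = 165.6 mol/min; y_A = 32.41 / 165.6 = 0.1957.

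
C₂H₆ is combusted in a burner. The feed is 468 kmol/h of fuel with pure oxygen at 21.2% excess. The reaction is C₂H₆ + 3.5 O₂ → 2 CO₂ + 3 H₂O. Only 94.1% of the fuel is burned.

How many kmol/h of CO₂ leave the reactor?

881 kmol/h

Stoichiometric O₂ = 3.5 × 468 = 1638 kmol/h; O₂ fed = 1638 × 1.212 = 1985 kmol/h.
Fuel reacted = 0.941 × 468 → ξ = 440.4 kmol/h.
Outlet (n = n₀ + ν ξ):
  C₂H₆: 468 − 1(440.4) = 27.61
  O₂: 1985 − 3.5(440.4) = 443.9
  CO₂: 0 + 2(440.4) = 880.8
  H₂O: 0 + 3(440.4) = 1321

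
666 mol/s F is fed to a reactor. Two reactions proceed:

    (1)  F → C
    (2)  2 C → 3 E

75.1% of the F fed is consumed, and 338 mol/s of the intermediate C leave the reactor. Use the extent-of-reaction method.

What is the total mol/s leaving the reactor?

747 mol/s

Conversion of F: F consumed = 1ξ₁ = 0.751 × 666 → ξ₁ = 500.2 mol/s.
C balance: n_C = 0 + 1ξ₁ − 2ξ₂ = 338 → ξ₂ = (1·500.2 − 338)/2 = 81.08 mol/s.
Outlet amounts (n = n₀ + Σ ν·ξ):
  F: 666 − 1(500.2) = 165.8
  C: 0 + 1(500.2) − 2(81.08) = 338
  E: 0 + 3(81.08) = 243.2
Total out = 165.8 + 338 + 243.2 = 747.1 mol/s.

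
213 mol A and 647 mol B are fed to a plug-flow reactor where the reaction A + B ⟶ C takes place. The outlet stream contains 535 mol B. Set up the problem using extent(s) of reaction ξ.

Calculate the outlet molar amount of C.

112 mol

For B: n = n₀ − 1ξ → 535 = 647 − 1ξ, giving ξ = 112 mol.
Outlet amounts (n = n₀ + ν ξ):
  A: 213 − 1(112) = 101
  B: 647 − 1(112) = 535
  C: 0 + 1(112) = 112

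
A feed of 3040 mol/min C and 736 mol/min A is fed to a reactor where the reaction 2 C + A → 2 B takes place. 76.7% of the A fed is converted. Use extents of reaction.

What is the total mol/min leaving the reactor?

3210 mol/min

A reacted = 0.767 × 736 = 564.5 mol/min; ν_A = −1, so ξ = 564.5/1 = 564.5 mol/min.
Outlet amounts (n = n₀ + ν ξ):
  C: 3040 − 2(564.5) = 1911
  A: 736 − 1(564.5) = 171.5
  B: 0 + 2(564.5) = 1129
Total out = 1911 + 171.5 + 1129 = 3211 mol/min.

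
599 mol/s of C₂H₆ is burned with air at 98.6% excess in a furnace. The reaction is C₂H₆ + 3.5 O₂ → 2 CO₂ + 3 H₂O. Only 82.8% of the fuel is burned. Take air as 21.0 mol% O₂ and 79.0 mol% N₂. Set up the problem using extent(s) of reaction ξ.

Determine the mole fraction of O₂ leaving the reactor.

0.117

Stoichiometric O₂ = 3.5 × 599 = 2096 mol/s; O₂ fed = 2096 × 1.986 = 4164 mol/s.
N₂ fed = 4164 × 79/21 = 15660 mol/s.
Fuel reacted = 0.828 × 599 → ξ = 496 mol/s.
Outlet (n = n₀ + ν ξ):
  C₂H₆: 599 − 1(496) = 103
  O₂: 4164 − 3.5(496) = 2428
  N₂: 15660 (inert)
  CO₂: 0 + 2(496) = 991.9
  H₂O: 0 + 3(496) = 1488
Total out = 20670 mol/s; y_O₂ = 2428 / 20670 = 0.1174.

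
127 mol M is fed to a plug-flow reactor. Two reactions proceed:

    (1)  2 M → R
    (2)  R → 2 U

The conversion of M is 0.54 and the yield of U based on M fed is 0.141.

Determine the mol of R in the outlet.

25.3 mol

Conversion of M: M consumed = 2ξ₁ = 0.54 × 127 → ξ₁ = 34.29 mol.
Yield of U: 2ξ₂ / 127 = 0.141 → ξ₂ = 8.954 mol.
Outlet amounts (n = n₀ + Σ ν·ξ):
  M: 127 − 2(34.29) = 58.42
  R: 0 + 1(34.29) − 1(8.954) = 25.34
  U: 0 + 2(8.954) = 17.91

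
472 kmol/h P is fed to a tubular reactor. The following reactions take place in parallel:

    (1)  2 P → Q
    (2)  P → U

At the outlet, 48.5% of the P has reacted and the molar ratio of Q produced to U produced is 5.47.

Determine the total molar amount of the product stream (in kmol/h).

Conversion of P: P consumed = 0.485 × 472 = 228.9 kmol/h = 2ξ₁ + 1ξ₂.
Selectivity: 1ξ₁ / (1ξ₂) = 5.47 → ξ₁ = 5.47 ξ₂.
Substitute: (2·5.47 + 1) ξ₂ = 228.9 → ξ₂ = 19.17 kmol/h, ξ₁ = 104.9 kmol/h.
Outlet amounts (n = n₀ + Σ ν·ξ):
  P: 472 − 2(104.9) − 1(19.17) = 243.1
  Q: 0 + 1(104.9) = 104.9
  U: 0 + 1(19.17) = 19.17
Total out = 243.1 + 104.9 + 19.17 = 367.1 kmol/h.

367 kmol/h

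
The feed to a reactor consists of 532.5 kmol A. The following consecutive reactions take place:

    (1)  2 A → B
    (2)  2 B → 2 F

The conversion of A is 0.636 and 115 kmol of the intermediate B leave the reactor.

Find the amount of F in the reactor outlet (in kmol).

Conversion of A: A consumed = 2ξ₁ = 0.636 × 532.5 → ξ₁ = 169.3 kmol.
B balance: n_B = 0 + 1ξ₁ − 2ξ₂ = 115 → ξ₂ = (1·169.3 − 115)/2 = 27.17 kmol.
Outlet amounts (n = n₀ + Σ ν·ξ):
  A: 532.5 − 2(169.3) = 193.8
  B: 0 + 1(169.3) − 2(27.17) = 115
  F: 0 + 2(27.17) = 54.34

54.3 kmol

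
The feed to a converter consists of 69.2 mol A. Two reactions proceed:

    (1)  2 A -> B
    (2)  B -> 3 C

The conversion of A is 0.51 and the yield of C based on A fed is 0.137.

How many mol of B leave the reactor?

Conversion of A: A consumed = 2ξ₁ = 0.51 × 69.2 → ξ₁ = 17.65 mol.
Yield of C: 3ξ₂ / 69.2 = 0.137 → ξ₂ = 3.16 mol.
Outlet amounts (n = n₀ + Σ ν·ξ):
  A: 69.2 − 2(17.65) = 33.91
  B: 0 + 1(17.65) − 1(3.16) = 14.49
  C: 0 + 3(3.16) = 9.48

14.5 mol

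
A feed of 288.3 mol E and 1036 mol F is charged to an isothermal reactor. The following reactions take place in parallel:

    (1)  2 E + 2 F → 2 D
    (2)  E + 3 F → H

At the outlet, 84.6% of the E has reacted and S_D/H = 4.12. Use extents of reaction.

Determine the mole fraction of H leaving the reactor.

Conversion of E: E consumed = 0.846 × 288.3 = 243.9 mol = 2ξ₁ + 1ξ₂.
Selectivity: 2ξ₁ / (1ξ₂) = 4.12 → ξ₁ = 2.06 ξ₂.
Substitute: (2·2.06 + 1) ξ₂ = 243.9 → ξ₂ = 47.64 mol, ξ₁ = 98.13 mol.
Outlet amounts (n = n₀ + Σ ν·ξ):
  E: 288.3 − 2(98.13) − 1(47.64) = 44.4
  F: 1036 − 2(98.13) − 3(47.64) = 696.8
  D: 0 + 2(98.13) = 196.3
  H: 0 + 1(47.64) = 47.64
Total out = 985.1 mol; y_H = 47.64 / 985.1 = 0.04836.

0.0484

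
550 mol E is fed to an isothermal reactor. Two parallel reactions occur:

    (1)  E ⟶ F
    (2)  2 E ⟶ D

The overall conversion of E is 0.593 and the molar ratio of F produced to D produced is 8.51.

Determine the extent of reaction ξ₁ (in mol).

Conversion of E: E consumed = 0.593 × 550 = 326.1 mol = 1ξ₁ + 2ξ₂.
Selectivity: 1ξ₁ / (1ξ₂) = 8.51 → ξ₁ = 8.51 ξ₂.
Substitute: (1·8.51 + 2) ξ₂ = 326.1 → ξ₂ = 31.03 mol, ξ₁ = 264.1 mol.
Outlet amounts (n = n₀ + Σ ν·ξ):
  E: 550 − 1(264.1) − 2(31.03) = 223.9
  F: 0 + 1(264.1) = 264.1
  D: 0 + 1(31.03) = 31.03

ξ₁ = 264 mol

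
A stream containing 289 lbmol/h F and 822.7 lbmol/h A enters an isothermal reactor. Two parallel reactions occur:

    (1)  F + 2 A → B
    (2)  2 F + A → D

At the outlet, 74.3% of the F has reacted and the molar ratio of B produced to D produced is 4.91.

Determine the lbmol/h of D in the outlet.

31.1 lbmol/h

Conversion of F: F consumed = 0.743 × 289 = 214.7 lbmol/h = 1ξ₁ + 2ξ₂.
Selectivity: 1ξ₁ / (1ξ₂) = 4.91 → ξ₁ = 4.91 ξ₂.
Substitute: (1·4.91 + 2) ξ₂ = 214.7 → ξ₂ = 31.07 lbmol/h, ξ₁ = 152.6 lbmol/h.
Outlet amounts (n = n₀ + Σ ν·ξ):
  F: 289 − 1(152.6) − 2(31.07) = 74.27
  A: 822.7 − 2(152.6) − 1(31.07) = 486.5
  B: 0 + 1(152.6) = 152.6
  D: 0 + 1(31.07) = 31.07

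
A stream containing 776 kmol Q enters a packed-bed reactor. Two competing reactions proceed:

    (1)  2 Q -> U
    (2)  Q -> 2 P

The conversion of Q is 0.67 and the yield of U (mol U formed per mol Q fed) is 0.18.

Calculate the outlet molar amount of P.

Yield of U: 1ξ₁ / 776 = 0.18 → ξ₁ = 139.7 kmol.
Conversion of Q: 2ξ₁ + 1ξ₂ = 0.67 × 776 = 519.9 → ξ₂ = 240.6 kmol.
Outlet amounts (n = n₀ + Σ ν·ξ):
  Q: 776 − 2(139.7) − 1(240.6) = 256.1
  U: 0 + 1(139.7) = 139.7
  P: 0 + 2(240.6) = 481.1

481 kmol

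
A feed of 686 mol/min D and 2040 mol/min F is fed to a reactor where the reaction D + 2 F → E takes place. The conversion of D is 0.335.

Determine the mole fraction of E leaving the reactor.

D reacted = 0.335 × 686 = 229.8 mol/min; ν_D = −1, so ξ = 229.8/1 = 229.8 mol/min.
Outlet amounts (n = n₀ + ν ξ):
  D: 686 − 1(229.8) = 456.2
  F: 2040 − 2(229.8) = 1580
  E: 0 + 1(229.8) = 229.8
Total out = 2266 mol/min; y_E = 229.8 / 2266 = 0.1014.

0.101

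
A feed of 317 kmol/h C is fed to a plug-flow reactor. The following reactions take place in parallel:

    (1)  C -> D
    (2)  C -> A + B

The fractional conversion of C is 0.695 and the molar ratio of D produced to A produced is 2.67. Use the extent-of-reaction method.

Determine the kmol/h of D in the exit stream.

Conversion of C: C consumed = 0.695 × 317 = 220.3 kmol/h = 1ξ₁ + 1ξ₂.
Selectivity: 1ξ₁ / (1ξ₂) = 2.67 → ξ₁ = 2.67 ξ₂.
Substitute: (1·2.67 + 1) ξ₂ = 220.3 → ξ₂ = 60.03 kmol/h, ξ₁ = 160.3 kmol/h.
Outlet amounts (n = n₀ + Σ ν·ξ):
  C: 317 − 1(160.3) − 1(60.03) = 96.69
  D: 0 + 1(160.3) = 160.3
  A: 0 + 1(60.03) = 60.03
  B: 0 + 1(60.03) = 60.03

160 kmol/h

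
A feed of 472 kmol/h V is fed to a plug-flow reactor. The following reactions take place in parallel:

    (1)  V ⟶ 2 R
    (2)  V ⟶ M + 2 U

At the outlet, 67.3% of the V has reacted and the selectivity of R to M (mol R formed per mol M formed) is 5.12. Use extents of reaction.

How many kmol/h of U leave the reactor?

178 kmol/h

Conversion of V: V consumed = 0.673 × 472 = 317.7 kmol/h = 1ξ₁ + 1ξ₂.
Selectivity: 2ξ₁ / (1ξ₂) = 5.12 → ξ₁ = 2.56 ξ₂.
Substitute: (1·2.56 + 1) ξ₂ = 317.7 → ξ₂ = 89.23 kmol/h, ξ₁ = 228.4 kmol/h.
Outlet amounts (n = n₀ + Σ ν·ξ):
  V: 472 − 1(228.4) − 1(89.23) = 154.3
  R: 0 + 2(228.4) = 456.9
  M: 0 + 1(89.23) = 89.23
  U: 0 + 2(89.23) = 178.5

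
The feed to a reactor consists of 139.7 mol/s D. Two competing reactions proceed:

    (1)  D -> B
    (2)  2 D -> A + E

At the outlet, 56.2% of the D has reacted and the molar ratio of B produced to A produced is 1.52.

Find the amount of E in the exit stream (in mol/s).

22.3 mol/s

Conversion of D: D consumed = 0.562 × 139.7 = 78.51 mol/s = 1ξ₁ + 2ξ₂.
Selectivity: 1ξ₁ / (1ξ₂) = 1.52 → ξ₁ = 1.52 ξ₂.
Substitute: (1·1.52 + 2) ξ₂ = 78.51 → ξ₂ = 22.3 mol/s, ξ₁ = 33.9 mol/s.
Outlet amounts (n = n₀ + Σ ν·ξ):
  D: 139.7 − 1(33.9) − 2(22.3) = 61.19
  B: 0 + 1(33.9) = 33.9
  A: 0 + 1(22.3) = 22.3
  E: 0 + 1(22.3) = 22.3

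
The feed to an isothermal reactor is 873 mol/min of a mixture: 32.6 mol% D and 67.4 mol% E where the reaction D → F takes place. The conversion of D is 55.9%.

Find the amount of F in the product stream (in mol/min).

D reacted = 0.559 × 284.6 = 159.1 mol/min; ν_D = −1, so ξ = 159.1/1 = 159.1 mol/min.
Outlet amounts (n = n₀ + ν ξ):
  D: 284.6 − 1(159.1) = 125.5
  F: 0 + 1(159.1) = 159.1
  E: 588.4 (inert)

159 mol/min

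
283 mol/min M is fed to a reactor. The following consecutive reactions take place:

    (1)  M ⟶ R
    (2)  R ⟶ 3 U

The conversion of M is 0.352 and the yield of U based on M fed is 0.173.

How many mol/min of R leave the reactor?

83.3 mol/min

Conversion of M: M consumed = 1ξ₁ = 0.352 × 283 → ξ₁ = 99.62 mol/min.
Yield of U: 3ξ₂ / 283 = 0.173 → ξ₂ = 16.32 mol/min.
Outlet amounts (n = n₀ + Σ ν·ξ):
  M: 283 − 1(99.62) = 183.4
  R: 0 + 1(99.62) − 1(16.32) = 83.3
  U: 0 + 3(16.32) = 48.96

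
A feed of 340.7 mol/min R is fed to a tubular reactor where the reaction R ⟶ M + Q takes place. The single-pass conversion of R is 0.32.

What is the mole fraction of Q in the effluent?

R reacted = 0.32 × 340.7 = 109 mol/min; ν_R = −1, so ξ = 109/1 = 109 mol/min.
Outlet amounts (n = n₀ + ν ξ):
  R: 340.7 − 1(109) = 231.7
  M: 0 + 1(109) = 109
  Q: 0 + 1(109) = 109
Total out = 449.7 mol/min; y_Q = 109 / 449.7 = 0.2424.

0.242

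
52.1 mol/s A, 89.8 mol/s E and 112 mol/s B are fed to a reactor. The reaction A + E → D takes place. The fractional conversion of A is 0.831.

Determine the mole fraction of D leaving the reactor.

A reacted = 0.831 × 52.1 = 43.3 mol/s; ν_A = −1, so ξ = 43.3/1 = 43.3 mol/s.
Outlet amounts (n = n₀ + ν ξ):
  A: 52.1 − 1(43.3) = 8.805
  E: 89.8 − 1(43.3) = 46.5
  D: 0 + 1(43.3) = 43.3
  B: 112 (inert)
Total out = 210.6 mol/s; y_D = 43.3 / 210.6 = 0.2056.

0.206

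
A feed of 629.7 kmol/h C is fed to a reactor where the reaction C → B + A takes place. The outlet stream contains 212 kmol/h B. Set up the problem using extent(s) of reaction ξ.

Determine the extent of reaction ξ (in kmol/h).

ξ = 212 kmol/h

For B: n = n₀ + 1ξ → 212 = 0 + 1ξ, giving ξ = 212 kmol/h.
Outlet amounts (n = n₀ + ν ξ):
  C: 629.7 − 1(212) = 417.7
  B: 0 + 1(212) = 212
  A: 0 + 1(212) = 212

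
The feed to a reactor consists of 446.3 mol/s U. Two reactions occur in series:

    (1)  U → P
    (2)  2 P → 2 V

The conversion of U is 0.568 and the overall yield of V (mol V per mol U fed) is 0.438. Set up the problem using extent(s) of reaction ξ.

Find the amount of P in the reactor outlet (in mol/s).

58 mol/s

Conversion of U: U consumed = 1ξ₁ = 0.568 × 446.3 → ξ₁ = 253.5 mol/s.
Yield of V: 2ξ₂ / 446.3 = 0.438 → ξ₂ = 97.74 mol/s.
Outlet amounts (n = n₀ + Σ ν·ξ):
  U: 446.3 − 1(253.5) = 192.8
  P: 0 + 1(253.5) − 2(97.74) = 58.02
  V: 0 + 2(97.74) = 195.5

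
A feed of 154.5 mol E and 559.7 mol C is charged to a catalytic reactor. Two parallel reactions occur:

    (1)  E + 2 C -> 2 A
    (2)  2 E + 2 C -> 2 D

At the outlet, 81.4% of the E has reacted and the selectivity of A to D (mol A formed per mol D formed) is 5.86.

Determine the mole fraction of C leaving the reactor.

0.578

Conversion of E: E consumed = 0.814 × 154.5 = 125.8 mol = 1ξ₁ + 2ξ₂.
Selectivity: 2ξ₁ / (2ξ₂) = 5.86 → ξ₁ = 5.86 ξ₂.
Substitute: (1·5.86 + 2) ξ₂ = 125.8 → ξ₂ = 16 mol, ξ₁ = 93.76 mol.
Outlet amounts (n = n₀ + Σ ν·ξ):
  E: 154.5 − 1(93.76) − 2(16) = 28.74
  C: 559.7 − 2(93.76) − 2(16) = 340.2
  A: 0 + 2(93.76) = 187.5
  D: 0 + 2(16) = 32
Total out = 588.4 mol; y_C = 340.2 / 588.4 = 0.5781.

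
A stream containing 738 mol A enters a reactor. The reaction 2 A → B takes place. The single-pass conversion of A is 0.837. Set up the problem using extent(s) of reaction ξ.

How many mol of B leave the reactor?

309 mol

A reacted = 0.837 × 738 = 617.7 mol; ν_A = −2, so ξ = 617.7/2 = 308.9 mol.
Outlet amounts (n = n₀ + ν ξ):
  A: 738 − 2(308.9) = 120.3
  B: 0 + 1(308.9) = 308.9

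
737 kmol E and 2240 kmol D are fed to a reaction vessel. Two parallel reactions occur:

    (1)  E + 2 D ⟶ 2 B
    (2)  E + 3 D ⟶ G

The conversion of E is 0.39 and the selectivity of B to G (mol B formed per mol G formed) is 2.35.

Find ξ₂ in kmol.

Conversion of E: E consumed = 0.39 × 737 = 287.4 kmol = 1ξ₁ + 1ξ₂.
Selectivity: 2ξ₁ / (1ξ₂) = 2.35 → ξ₁ = 1.175 ξ₂.
Substitute: (1·1.175 + 1) ξ₂ = 287.4 → ξ₂ = 132.2 kmol, ξ₁ = 155.3 kmol.
Outlet amounts (n = n₀ + Σ ν·ξ):
  E: 737 − 1(155.3) − 1(132.2) = 449.6
  D: 2240 − 2(155.3) − 3(132.2) = 1533
  B: 0 + 2(155.3) = 310.6
  G: 0 + 1(132.2) = 132.2

ξ₂ = 132 kmol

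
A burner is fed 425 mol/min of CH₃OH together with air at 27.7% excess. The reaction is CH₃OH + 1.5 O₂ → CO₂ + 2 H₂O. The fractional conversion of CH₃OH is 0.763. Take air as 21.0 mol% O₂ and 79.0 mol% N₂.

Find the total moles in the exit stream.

Stoichiometric O₂ = 1.5 × 425 = 637.5 mol/min; O₂ fed = 637.5 × 1.277 = 814.1 mol/min.
N₂ fed = 814.1 × 79/21 = 3063 mol/min.
Fuel reacted = 0.763 × 425 → ξ = 324.3 mol/min.
Outlet (n = n₀ + ν ξ):
  CH₃OH: 425 − 1(324.3) = 100.7
  O₂: 814.1 − 1.5(324.3) = 327.7
  N₂: 3063 (inert)
  CO₂: 0 + 1(324.3) = 324.3
  H₂O: 0 + 2(324.3) = 648.5
Total out = 100.7 + 327.7 + 3063 + 324.3 + 648.5 = 4464 mol/min.

4460 mol/min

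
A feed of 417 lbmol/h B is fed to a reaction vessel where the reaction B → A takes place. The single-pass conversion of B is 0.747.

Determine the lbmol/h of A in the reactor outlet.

311 lbmol/h

B reacted = 0.747 × 417 = 311.5 lbmol/h; ν_B = −1, so ξ = 311.5/1 = 311.5 lbmol/h.
Outlet amounts (n = n₀ + ν ξ):
  B: 417 − 1(311.5) = 105.5
  A: 0 + 1(311.5) = 311.5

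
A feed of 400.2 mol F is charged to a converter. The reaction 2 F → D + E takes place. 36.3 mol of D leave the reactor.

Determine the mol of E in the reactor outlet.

For D: n = n₀ + 1ξ → 36.3 = 0 + 1ξ, giving ξ = 36.3 mol.
Outlet amounts (n = n₀ + ν ξ):
  F: 400.2 − 2(36.3) = 327.6
  D: 0 + 1(36.3) = 36.3
  E: 0 + 1(36.3) = 36.3

36.3 mol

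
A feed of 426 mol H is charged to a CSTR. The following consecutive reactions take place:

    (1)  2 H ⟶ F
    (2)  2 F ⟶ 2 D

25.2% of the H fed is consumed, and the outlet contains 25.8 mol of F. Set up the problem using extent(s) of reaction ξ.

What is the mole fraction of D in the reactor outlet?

Conversion of H: H consumed = 2ξ₁ = 0.252 × 426 → ξ₁ = 53.68 mol.
F balance: n_F = 0 + 1ξ₁ − 2ξ₂ = 25.8 → ξ₂ = (1·53.68 − 25.8)/2 = 13.94 mol.
Outlet amounts (n = n₀ + Σ ν·ξ):
  H: 426 − 2(53.68) = 318.6
  F: 0 + 1(53.68) − 2(13.94) = 25.8
  D: 0 + 2(13.94) = 27.88
Total out = 372.3 mol; y_D = 27.88 / 372.3 = 0.07487.

0.0749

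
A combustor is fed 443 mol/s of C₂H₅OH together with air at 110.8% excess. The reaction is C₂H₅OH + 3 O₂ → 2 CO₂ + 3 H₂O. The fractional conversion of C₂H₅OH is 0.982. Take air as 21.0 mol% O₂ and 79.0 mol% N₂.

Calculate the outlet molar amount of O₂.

Stoichiometric O₂ = 3 × 443 = 1329 mol/s; O₂ fed = 1329 × 2.108 = 2802 mol/s.
N₂ fed = 2802 × 79/21 = 10540 mol/s.
Fuel reacted = 0.982 × 443 → ξ = 435 mol/s.
Outlet (n = n₀ + ν ξ):
  C₂H₅OH: 443 − 1(435) = 7.974
  O₂: 2802 − 3(435) = 1496
  N₂: 10540 (inert)
  CO₂: 0 + 2(435) = 870.1
  H₂O: 0 + 3(435) = 1305

1500 mol/s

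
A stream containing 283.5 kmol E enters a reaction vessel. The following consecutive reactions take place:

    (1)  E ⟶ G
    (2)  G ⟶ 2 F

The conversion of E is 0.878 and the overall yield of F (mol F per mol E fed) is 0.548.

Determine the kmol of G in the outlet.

Conversion of E: E consumed = 1ξ₁ = 0.878 × 283.5 → ξ₁ = 248.9 kmol.
Yield of F: 2ξ₂ / 283.5 = 0.548 → ξ₂ = 77.68 kmol.
Outlet amounts (n = n₀ + Σ ν·ξ):
  E: 283.5 − 1(248.9) = 34.59
  G: 0 + 1(248.9) − 1(77.68) = 171.2
  F: 0 + 2(77.68) = 155.4

171 kmol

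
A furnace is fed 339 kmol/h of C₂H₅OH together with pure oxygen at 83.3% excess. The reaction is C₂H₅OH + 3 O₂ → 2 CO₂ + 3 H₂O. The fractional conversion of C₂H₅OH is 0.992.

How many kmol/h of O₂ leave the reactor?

855 kmol/h

Stoichiometric O₂ = 3 × 339 = 1017 kmol/h; O₂ fed = 1017 × 1.833 = 1864 kmol/h.
Fuel reacted = 0.992 × 339 → ξ = 336.3 kmol/h.
Outlet (n = n₀ + ν ξ):
  C₂H₅OH: 339 − 1(336.3) = 2.712
  O₂: 1864 − 3(336.3) = 855.3
  CO₂: 0 + 2(336.3) = 672.6
  H₂O: 0 + 3(336.3) = 1009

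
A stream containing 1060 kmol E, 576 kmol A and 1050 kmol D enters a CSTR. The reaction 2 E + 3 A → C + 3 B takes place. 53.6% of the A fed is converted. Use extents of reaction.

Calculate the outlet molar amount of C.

103 kmol

A reacted = 0.536 × 576 = 308.7 kmol; ν_A = −3, so ξ = 308.7/3 = 102.9 kmol.
Outlet amounts (n = n₀ + ν ξ):
  E: 1060 − 2(102.9) = 854.2
  A: 576 − 3(102.9) = 267.3
  C: 0 + 1(102.9) = 102.9
  B: 0 + 3(102.9) = 308.7
  D: 1050 (inert)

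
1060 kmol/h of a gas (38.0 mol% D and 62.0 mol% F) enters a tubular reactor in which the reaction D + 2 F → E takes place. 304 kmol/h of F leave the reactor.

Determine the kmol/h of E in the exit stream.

For F: n = n₀ − 2ξ → 304 = 657.2 − 2ξ, giving ξ = 176.6 kmol/h.
Outlet amounts (n = n₀ + ν ξ):
  D: 402.8 − 1(176.6) = 226.2
  F: 657.2 − 2(176.6) = 304
  E: 0 + 1(176.6) = 176.6

177 kmol/h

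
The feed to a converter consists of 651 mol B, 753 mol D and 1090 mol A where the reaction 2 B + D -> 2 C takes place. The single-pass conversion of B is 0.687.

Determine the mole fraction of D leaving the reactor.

0.233

B reacted = 0.687 × 651 = 447.2 mol; ν_B = −2, so ξ = 447.2/2 = 223.6 mol.
Outlet amounts (n = n₀ + ν ξ):
  B: 651 − 2(223.6) = 203.8
  D: 753 − 1(223.6) = 529.4
  C: 0 + 2(223.6) = 447.2
  A: 1090 (inert)
Total out = 2270 mol; y_D = 529.4 / 2270 = 0.2332.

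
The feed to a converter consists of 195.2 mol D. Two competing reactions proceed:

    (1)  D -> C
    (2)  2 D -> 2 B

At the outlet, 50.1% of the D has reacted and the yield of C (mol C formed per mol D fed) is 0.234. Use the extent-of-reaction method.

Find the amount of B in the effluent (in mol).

52.1 mol

Yield of C: 1ξ₁ / 195.2 = 0.234 → ξ₁ = 45.68 mol.
Conversion of D: 1ξ₁ + 2ξ₂ = 0.501 × 195.2 = 97.8 → ξ₂ = 26.06 mol.
Outlet amounts (n = n₀ + Σ ν·ξ):
  D: 195.2 − 1(45.68) − 2(26.06) = 97.4
  C: 0 + 1(45.68) = 45.68
  B: 0 + 2(26.06) = 52.12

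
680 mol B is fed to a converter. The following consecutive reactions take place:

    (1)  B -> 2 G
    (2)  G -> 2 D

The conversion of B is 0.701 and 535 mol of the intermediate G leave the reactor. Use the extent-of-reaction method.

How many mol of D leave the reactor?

Conversion of B: B consumed = 1ξ₁ = 0.701 × 680 → ξ₁ = 476.7 mol.
G balance: n_G = 0 + 2ξ₁ − 1ξ₂ = 535 → ξ₂ = (2·476.7 − 535)/1 = 418.4 mol.
Outlet amounts (n = n₀ + Σ ν·ξ):
  B: 680 − 1(476.7) = 203.3
  G: 0 + 2(476.7) − 1(418.4) = 535
  D: 0 + 2(418.4) = 836.7

837 mol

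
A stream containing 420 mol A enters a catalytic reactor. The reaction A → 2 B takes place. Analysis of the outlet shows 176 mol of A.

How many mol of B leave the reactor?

488 mol

For A: n = n₀ − 1ξ → 176 = 420 − 1ξ, giving ξ = 244 mol.
Outlet amounts (n = n₀ + ν ξ):
  A: 420 − 1(244) = 176
  B: 0 + 2(244) = 488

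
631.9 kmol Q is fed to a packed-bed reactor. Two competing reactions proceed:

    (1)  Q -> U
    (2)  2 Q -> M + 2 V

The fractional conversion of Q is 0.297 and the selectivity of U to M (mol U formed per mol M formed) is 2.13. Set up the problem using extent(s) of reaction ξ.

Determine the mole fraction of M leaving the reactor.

Conversion of Q: Q consumed = 0.297 × 631.9 = 187.7 kmol = 1ξ₁ + 2ξ₂.
Selectivity: 1ξ₁ / (1ξ₂) = 2.13 → ξ₁ = 2.13 ξ₂.
Substitute: (1·2.13 + 2) ξ₂ = 187.7 → ξ₂ = 45.44 kmol, ξ₁ = 96.79 kmol.
Outlet amounts (n = n₀ + Σ ν·ξ):
  Q: 631.9 − 1(96.79) − 2(45.44) = 444.2
  U: 0 + 1(96.79) = 96.79
  M: 0 + 1(45.44) = 45.44
  V: 0 + 2(45.44) = 90.88
Total out = 677.3 kmol; y_M = 45.44 / 677.3 = 0.06709.

0.0671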